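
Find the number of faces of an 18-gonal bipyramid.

36

A bipyramid over an n-gon has 2n triangular faces and n + 2 vertices: V = 18 + 2 = 20, E = 3·18 = 54, F = 2·18 = 36.
Check: V − E + F = 20 − 54 + 36 = 2.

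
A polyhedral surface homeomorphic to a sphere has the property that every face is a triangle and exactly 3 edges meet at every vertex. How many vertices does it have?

4

Each face has 3 edges and each edge borders two faces, so 2E = 3F.
Each vertex has degree 3, so 3V = 2E and hence V = 3F/3.
Euler: V − E + F = 2 ⇒ (3F/3) − (3F/2) + F = 2.
Multiply by 6: (6 − 9 + 6)F = 12, i.e. 3F = 12.
So F = 4, E = 3·4/2 = 6, V = 3·4/3 = 4.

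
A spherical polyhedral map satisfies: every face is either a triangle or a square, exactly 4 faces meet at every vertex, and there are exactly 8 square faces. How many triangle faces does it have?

8

Let x be the number of triangles; then F = 8 + x.
Edge–face incidences: 2E = 4·8 + 3·x = 32 + 3x.
Every vertex has degree 4, so 4V = 2E.
Euler: V − E + F = 2 ⇒ (2E)/4 − E + (8 + x) = 2.
Multiply by 8: 2·(2E) − 4·(2E) + 8·(8 + x) = 16, i.e. 64 + 8x − 2·(32 + 3x) = 16.
Collecting terms: 2x = 16, so x = 8.
Then 2E = 32 + 3·8 = 56, so E = 28, V = 2E/4 = 14, F = 8 + 8 = 16.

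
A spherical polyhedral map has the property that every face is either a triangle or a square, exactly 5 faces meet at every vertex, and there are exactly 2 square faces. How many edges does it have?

40

Let x be the number of triangles; then F = 2 + x.
Edge–face incidences: 2E = 4·2 + 3·x = 8 + 3x.
Every vertex has degree 5, so 5V = 2E.
Euler: V − E + F = 2 ⇒ (2E)/5 − E + (2 + x) = 2.
Multiply by 10: 2·(2E) − 5·(2E) + 10·(2 + x) = 20, i.e. 20 + 10x − 3·(8 + 3x) = 20.
Collecting terms: x − 4 = 20, so x = 24.
Then 2E = 8 + 3·24 = 80, so E = 40, V = 2E/5 = 16, F = 2 + 24 = 26.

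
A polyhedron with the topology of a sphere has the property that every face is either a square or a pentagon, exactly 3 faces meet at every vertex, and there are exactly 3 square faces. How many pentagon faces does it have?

Let x be the number of pentagons; then F = 3 + x.
Edge–face incidences: 2E = 4·3 + 5·x = 12 + 5x.
Every vertex has degree 3, so 3V = 2E.
Euler: V − E + F = 2 ⇒ (2E)/3 − E + (3 + x) = 2.
Multiply by 6: 2·(2E) − 3·(2E) + 6·(3 + x) = 12, i.e. 18 + 6x − (12 + 5x) = 12.
Collecting terms: x + 6 = 12, so x = 6.
Then 2E = 12 + 5·6 = 42, so E = 21, V = 2E/3 = 14, F = 3 + 6 = 9.

6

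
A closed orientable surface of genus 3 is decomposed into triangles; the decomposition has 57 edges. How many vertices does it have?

15

χ = 2 − 2·3 = -4, and every face is a triangle so 3F = 2E.
F = 2E/3 = 38. Then V = -4 + E − F = -4 + 57 − 38 = 15.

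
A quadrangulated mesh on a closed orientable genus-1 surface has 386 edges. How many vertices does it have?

χ = 2 − 2·1 = 0, and every face is a square so 4F = 2E.
F = 2E/4 = 193. Then V = 0 + E − F = 0 + 386 − 193 = 193.

193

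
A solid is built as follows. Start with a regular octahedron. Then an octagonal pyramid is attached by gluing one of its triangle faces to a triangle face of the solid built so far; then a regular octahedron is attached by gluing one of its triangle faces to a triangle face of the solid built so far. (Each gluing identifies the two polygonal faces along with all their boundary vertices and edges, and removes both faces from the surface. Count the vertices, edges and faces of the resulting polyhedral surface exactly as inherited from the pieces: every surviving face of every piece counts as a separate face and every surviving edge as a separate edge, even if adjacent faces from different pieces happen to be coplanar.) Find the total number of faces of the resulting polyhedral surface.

A regular octahedron: V=6, E=12, F=8.
Attach an octagonal pyramid (V=9, E=16, F=9) along a 3-gon: merge 3 vertices and 3 edges, delete both glued faces → V=12, E=25, F=15.
Attach a regular octahedron (V=6, E=12, F=8) along a 3-gon: merge 3 vertices and 3 edges, delete both glued faces → V=15, E=34, F=21.
Check: V − E + F = 15 − 34 + 21 = 2.

21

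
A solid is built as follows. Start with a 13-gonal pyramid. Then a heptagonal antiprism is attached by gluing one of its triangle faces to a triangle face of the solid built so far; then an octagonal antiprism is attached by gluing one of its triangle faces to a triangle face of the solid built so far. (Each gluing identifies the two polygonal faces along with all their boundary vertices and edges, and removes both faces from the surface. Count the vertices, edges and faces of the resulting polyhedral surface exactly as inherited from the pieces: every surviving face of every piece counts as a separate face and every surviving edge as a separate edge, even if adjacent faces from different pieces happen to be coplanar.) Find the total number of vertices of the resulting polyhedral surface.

38

A 13-gonal pyramid: V=14, E=26, F=14.
Attach a heptagonal antiprism (V=14, E=28, F=16) along a 3-gon: merge 3 vertices and 3 edges, delete both glued faces → V=25, E=51, F=28.
Attach an octagonal antiprism (V=16, E=32, F=18) along a 3-gon: merge 3 vertices and 3 edges, delete both glued faces → V=38, E=80, F=44.
Check: V − E + F = 38 − 80 + 44 = 2.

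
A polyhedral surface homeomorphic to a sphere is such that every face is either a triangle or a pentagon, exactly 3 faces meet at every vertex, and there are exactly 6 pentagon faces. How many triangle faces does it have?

Let x be the number of triangles; then F = 6 + x.
Edge–face incidences: 2E = 5·6 + 3·x = 30 + 3x.
Every vertex has degree 3, so 3V = 2E.
Euler: V − E + F = 2 ⇒ (2E)/3 − E + (6 + x) = 2.
Multiply by 6: 2·(2E) − 3·(2E) + 6·(6 + x) = 12, i.e. 36 + 6x − (30 + 3x) = 12.
Collecting terms: 3x + 6 = 12, so 3x = 6, so x = 2.
Then 2E = 30 + 3·2 = 36, so E = 18, V = 2E/3 = 12, F = 6 + 2 = 8.

2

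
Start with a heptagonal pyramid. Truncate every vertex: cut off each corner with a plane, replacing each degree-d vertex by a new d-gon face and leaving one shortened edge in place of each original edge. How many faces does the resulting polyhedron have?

The base solid has V = 8, E = 14, F = 8.
Truncation replaces each original edge-end by a new vertex, so V′ = 2E = 28.
Each original edge survives, and each old vertex of degree d contributes d new edges; summing degrees gives Σd = 2E, so E′ = E + 2E = 3E = 42.
Each original face survives and each original vertex becomes one new face: F′ = F + V = 16.

16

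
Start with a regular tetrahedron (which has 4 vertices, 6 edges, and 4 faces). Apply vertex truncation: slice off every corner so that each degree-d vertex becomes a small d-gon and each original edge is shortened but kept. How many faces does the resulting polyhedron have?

Truncation replaces each original edge-end by a new vertex, so V′ = 2E = 12.
Each original edge survives, and each old vertex of degree d contributes d new edges; summing degrees gives Σd = 2E, so E′ = E + 2E = 3E = 18.
Each original face survives and each original vertex becomes one new face: F′ = F + V = 8.

8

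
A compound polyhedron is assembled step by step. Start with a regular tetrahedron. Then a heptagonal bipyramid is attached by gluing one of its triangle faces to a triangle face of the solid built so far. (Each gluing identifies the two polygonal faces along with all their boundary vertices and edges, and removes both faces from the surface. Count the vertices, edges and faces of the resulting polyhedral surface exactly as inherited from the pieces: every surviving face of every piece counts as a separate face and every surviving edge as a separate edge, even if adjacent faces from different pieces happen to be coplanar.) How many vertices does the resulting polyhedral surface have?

10

A regular tetrahedron: V=4, E=6, F=4.
Attach a heptagonal bipyramid (V=9, E=21, F=14) along a 3-gon: merge 3 vertices and 3 edges, delete both glued faces → V=10, E=24, F=16.
Check: V − E + F = 10 − 24 + 16 = 2.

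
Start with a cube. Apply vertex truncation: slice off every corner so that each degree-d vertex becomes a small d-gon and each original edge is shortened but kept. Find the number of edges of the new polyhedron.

36

The base solid has V = 8, E = 12, F = 6.
Truncation replaces each original edge-end by a new vertex, so V′ = 2E = 24.
Each original edge survives, and each old vertex of degree d contributes d new edges; summing degrees gives Σd = 2E, so E′ = E + 2E = 3E = 36.
Each original face survives and each original vertex becomes one new face: F′ = F + V = 14.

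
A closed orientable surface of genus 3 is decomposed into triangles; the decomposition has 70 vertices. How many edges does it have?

χ = 2 − 2·3 = -4, and every face is a triangle so 3F = 2E.
V − E + F = -4 with E = 3F/2 gives 70 − (3/2 − 1)·F = -4, so F = 148 and E = 222.

222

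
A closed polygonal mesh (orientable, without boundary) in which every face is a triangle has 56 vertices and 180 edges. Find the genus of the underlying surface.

3

Every face is a triangle and each edge borders two faces, so 3F = 2·180, giving F = 120.
χ = V − E + F = 56 − 180 + 120 = -4.
For a closed orientable surface χ = 2 − 2g, so g = (2 − (-4))/2 = 3.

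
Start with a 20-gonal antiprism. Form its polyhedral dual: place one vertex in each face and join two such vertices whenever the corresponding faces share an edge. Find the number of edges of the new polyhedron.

The base solid has V = 40, E = 80, F = 42.
The dual swaps V and F and preserves E: V′ = F = 42, E′ = E = 80, F′ = V = 40.

80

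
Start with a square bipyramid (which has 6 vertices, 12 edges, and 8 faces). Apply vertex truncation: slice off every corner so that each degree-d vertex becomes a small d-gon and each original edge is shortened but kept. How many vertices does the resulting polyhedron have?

Truncation replaces each original edge-end by a new vertex, so V′ = 2E = 24.
Each original edge survives, and each old vertex of degree d contributes d new edges; summing degrees gives Σd = 2E, so E′ = E + 2E = 3E = 36.
Each original face survives and each original vertex becomes one new face: F′ = F + V = 14.

24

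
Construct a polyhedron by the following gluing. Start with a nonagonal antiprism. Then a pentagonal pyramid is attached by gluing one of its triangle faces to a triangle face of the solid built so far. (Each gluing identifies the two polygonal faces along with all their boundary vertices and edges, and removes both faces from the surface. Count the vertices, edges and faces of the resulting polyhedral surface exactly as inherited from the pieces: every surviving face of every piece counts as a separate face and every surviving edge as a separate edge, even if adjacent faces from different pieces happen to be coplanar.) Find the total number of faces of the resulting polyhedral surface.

24

A nonagonal antiprism: V=18, E=36, F=20.
Attach a pentagonal pyramid (V=6, E=10, F=6) along a 3-gon: merge 3 vertices and 3 edges, delete both glued faces → V=21, E=43, F=24.
Check: V − E + F = 21 − 43 + 24 = 2.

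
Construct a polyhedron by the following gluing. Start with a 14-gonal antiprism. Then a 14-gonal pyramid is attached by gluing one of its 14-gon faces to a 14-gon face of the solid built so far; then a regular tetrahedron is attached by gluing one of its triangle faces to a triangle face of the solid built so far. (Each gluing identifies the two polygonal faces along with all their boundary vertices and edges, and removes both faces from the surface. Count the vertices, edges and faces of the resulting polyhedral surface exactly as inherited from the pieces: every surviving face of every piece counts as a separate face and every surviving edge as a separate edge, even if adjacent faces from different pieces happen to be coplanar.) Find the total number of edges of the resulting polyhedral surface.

A 14-gonal antiprism: V=28, E=56, F=30.
Attach a 14-gonal pyramid (V=15, E=28, F=15) along a 14-gon: merge 14 vertices and 14 edges, delete both glued faces → V=29, E=70, F=43.
Attach a regular tetrahedron (V=4, E=6, F=4) along a 3-gon: merge 3 vertices and 3 edges, delete both glued faces → V=30, E=73, F=45.
Check: V − E + F = 30 − 73 + 45 = 2.

73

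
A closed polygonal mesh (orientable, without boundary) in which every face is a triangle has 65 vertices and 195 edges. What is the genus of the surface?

Every face is a triangle and each edge borders two faces, so 3F = 2·195, giving F = 130.
χ = V − E + F = 65 − 195 + 130 = 0.
For a closed orientable surface χ = 2 − 2g, so g = (2 − (0))/2 = 1.

1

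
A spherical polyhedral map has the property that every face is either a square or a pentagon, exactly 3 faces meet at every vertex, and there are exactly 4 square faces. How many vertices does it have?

12

Let x be the number of pentagons; then F = 4 + x.
Edge–face incidences: 2E = 4·4 + 5·x = 16 + 5x.
Every vertex has degree 3, so 3V = 2E.
Euler: V − E + F = 2 ⇒ (2E)/3 − E + (4 + x) = 2.
Multiply by 6: 2·(2E) − 3·(2E) + 6·(4 + x) = 12, i.e. 24 + 6x − (16 + 5x) = 12.
Collecting terms: x + 8 = 12, so x = 4.
Then 2E = 16 + 5·4 = 36, so E = 18, V = 2E/3 = 12, F = 4 + 4 = 8.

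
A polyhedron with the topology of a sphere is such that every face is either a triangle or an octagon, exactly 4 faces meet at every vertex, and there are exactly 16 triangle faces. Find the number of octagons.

Let x be the number of octagons; then F = 16 + x.
Edge–face incidences: 2E = 3·16 + 8·x = 48 + 8x.
Every vertex has degree 4, so 4V = 2E.
Euler: V − E + F = 2 ⇒ (2E)/4 − E + (16 + x) = 2.
Multiply by 8: 2·(2E) − 4·(2E) + 8·(16 + x) = 16, i.e. 128 + 8x − 2·(48 + 8x) = 16.
Collecting terms: −8x + 32 = 16, so −8x = −16, so x = 2.
Then 2E = 48 + 8·2 = 64, so E = 32, V = 2E/4 = 16, F = 16 + 2 = 18.

2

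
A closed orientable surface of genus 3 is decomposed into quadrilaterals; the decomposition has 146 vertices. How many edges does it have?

300

χ = 2 − 2·3 = -4, and every face is a square so 4F = 2E.
V − E + F = -4 with E = 4F/2 gives 146 − (4/2 − 1)·F = -4, so F = 150 and E = 300.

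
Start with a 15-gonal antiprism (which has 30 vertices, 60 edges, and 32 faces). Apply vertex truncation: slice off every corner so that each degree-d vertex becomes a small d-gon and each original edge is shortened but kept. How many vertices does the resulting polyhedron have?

120

Truncation replaces each original edge-end by a new vertex, so V′ = 2E = 120.
Each original edge survives, and each old vertex of degree d contributes d new edges; summing degrees gives Σd = 2E, so E′ = E + 2E = 3E = 180.
Each original face survives and each original vertex becomes one new face: F′ = F + V = 62.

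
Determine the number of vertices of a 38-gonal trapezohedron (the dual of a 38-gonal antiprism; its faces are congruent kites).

78

The n-trapezohedron (dual of the n-antiprism) has V = 2·38 + 2 = 78, E = 4·38 = 152, F = 2·38 = 76.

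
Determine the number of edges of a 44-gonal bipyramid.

132

A bipyramid over an n-gon has 2n triangular faces and n + 2 vertices: V = 44 + 2 = 46, E = 3·44 = 132, F = 2·44 = 88.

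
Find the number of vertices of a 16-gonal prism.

A prism on an n-gon has two n-gon bases and n rectangular sides: V = 2·16 = 32, E = 3·16 = 48, F = 16 + 2 = 18.
Check: V − E + F = 32 − 48 + 18 = 2.

32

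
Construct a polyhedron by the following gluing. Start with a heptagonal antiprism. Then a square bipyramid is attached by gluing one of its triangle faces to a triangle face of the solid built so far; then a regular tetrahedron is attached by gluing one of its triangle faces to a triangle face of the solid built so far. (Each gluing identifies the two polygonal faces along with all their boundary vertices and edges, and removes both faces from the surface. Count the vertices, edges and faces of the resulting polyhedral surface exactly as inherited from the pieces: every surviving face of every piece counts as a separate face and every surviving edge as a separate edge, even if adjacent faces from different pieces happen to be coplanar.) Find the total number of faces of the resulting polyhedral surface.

24

A heptagonal antiprism: V=14, E=28, F=16.
Attach a square bipyramid (V=6, E=12, F=8) along a 3-gon: merge 3 vertices and 3 edges, delete both glued faces → V=17, E=37, F=22.
Attach a regular tetrahedron (V=4, E=6, F=4) along a 3-gon: merge 3 vertices and 3 edges, delete both glued faces → V=18, E=40, F=24.
Check: V − E + F = 18 − 40 + 24 = 2.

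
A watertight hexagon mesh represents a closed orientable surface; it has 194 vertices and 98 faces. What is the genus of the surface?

Every face is a hexagon, so 2E = 6·98 = 588, giving E = 294.
χ = V − E + F = 194 − 294 + 98 = -2.
For a closed orientable surface χ = 2 − 2g, so g = (2 − (-2))/2 = 2.

2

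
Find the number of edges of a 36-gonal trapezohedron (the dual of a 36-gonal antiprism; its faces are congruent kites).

144

The n-trapezohedron (dual of the n-antiprism) has V = 2·36 + 2 = 74, E = 4·36 = 144, F = 2·36 = 72.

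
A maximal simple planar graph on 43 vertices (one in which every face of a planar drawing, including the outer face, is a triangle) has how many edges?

123

In a plane triangulation 3F = 2E and V − E + F = 2, so E = 3V − 6 = 3·43 − 6 = 123.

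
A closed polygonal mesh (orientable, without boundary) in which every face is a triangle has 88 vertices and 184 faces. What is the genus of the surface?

3

Every face is a triangle, so 2E = 3·184 = 552, giving E = 276.
χ = V − E + F = 88 − 276 + 184 = -4.
For a closed orientable surface χ = 2 − 2g, so g = (2 − (-4))/2 = 3.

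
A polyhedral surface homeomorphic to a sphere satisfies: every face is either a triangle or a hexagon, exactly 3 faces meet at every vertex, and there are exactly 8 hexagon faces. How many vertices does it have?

Let x be the number of triangles; then F = 8 + x.
Edge–face incidences: 2E = 6·8 + 3·x = 48 + 3x.
Every vertex has degree 3, so 3V = 2E.
Euler: V − E + F = 2 ⇒ (2E)/3 − E + (8 + x) = 2.
Multiply by 6: 2·(2E) − 3·(2E) + 6·(8 + x) = 12, i.e. 48 + 6x − (48 + 3x) = 12.
Collecting terms: 3x = 12, so x = 4.
Then 2E = 48 + 3·4 = 60, so E = 30, V = 2E/3 = 20, F = 8 + 4 = 12.

20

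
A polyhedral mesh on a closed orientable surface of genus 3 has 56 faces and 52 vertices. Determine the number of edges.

For a closed orientable surface of genus 3, χ = 2 − 2·3 = -4.
E = V + F − (-4) = 52 + 56 − (-4) = 112.

112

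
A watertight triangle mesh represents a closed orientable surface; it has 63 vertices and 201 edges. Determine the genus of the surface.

Every face is a triangle and each edge borders two faces, so 3F = 2·201, giving F = 134.
χ = V − E + F = 63 − 201 + 134 = -4.
For a closed orientable surface χ = 2 − 2g, so g = (2 − (-4))/2 = 3.

3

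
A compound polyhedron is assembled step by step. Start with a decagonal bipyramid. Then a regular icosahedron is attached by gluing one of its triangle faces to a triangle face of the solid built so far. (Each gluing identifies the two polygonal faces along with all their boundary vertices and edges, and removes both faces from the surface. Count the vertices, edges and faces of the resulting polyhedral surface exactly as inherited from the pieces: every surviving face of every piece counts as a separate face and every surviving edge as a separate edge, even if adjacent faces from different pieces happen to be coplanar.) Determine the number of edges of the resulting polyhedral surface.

57

A decagonal bipyramid: V=12, E=30, F=20.
Attach a regular icosahedron (V=12, E=30, F=20) along a 3-gon: merge 3 vertices and 3 edges, delete both glued faces → V=21, E=57, F=38.
Check: V − E + F = 21 − 57 + 38 = 2.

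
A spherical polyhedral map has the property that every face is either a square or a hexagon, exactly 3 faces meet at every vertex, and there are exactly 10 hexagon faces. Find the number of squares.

Let x be the number of squares; then F = 10 + x.
Edge–face incidences: 2E = 6·10 + 4·x = 60 + 4x.
Every vertex has degree 3, so 3V = 2E.
Euler: V − E + F = 2 ⇒ (2E)/3 − E + (10 + x) = 2.
Multiply by 6: 2·(2E) − 3·(2E) + 6·(10 + x) = 12, i.e. 60 + 6x − (60 + 4x) = 12.
Collecting terms: 2x = 12, so x = 6.
Then 2E = 60 + 4·6 = 84, so E = 42, V = 2E/3 = 28, F = 10 + 6 = 16.

6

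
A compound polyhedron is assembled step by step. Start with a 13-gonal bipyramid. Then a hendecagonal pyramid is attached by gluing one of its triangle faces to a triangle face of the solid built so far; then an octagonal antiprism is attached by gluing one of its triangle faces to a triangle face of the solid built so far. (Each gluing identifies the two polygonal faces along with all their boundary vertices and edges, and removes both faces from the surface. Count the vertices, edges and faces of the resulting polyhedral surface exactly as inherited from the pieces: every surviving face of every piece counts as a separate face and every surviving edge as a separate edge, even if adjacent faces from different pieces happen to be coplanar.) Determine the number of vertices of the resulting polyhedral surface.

37

A 13-gonal bipyramid: V=15, E=39, F=26.
Attach a hendecagonal pyramid (V=12, E=22, F=12) along a 3-gon: merge 3 vertices and 3 edges, delete both glued faces → V=24, E=58, F=36.
Attach an octagonal antiprism (V=16, E=32, F=18) along a 3-gon: merge 3 vertices and 3 edges, delete both glued faces → V=37, E=87, F=52.
Check: V − E + F = 37 − 87 + 52 = 2.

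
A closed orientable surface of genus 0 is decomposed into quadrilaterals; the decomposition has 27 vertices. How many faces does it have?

25

χ = 2 − 2·0 = 2, and every face is a square so 4F = 2E.
V − E + F = 2 with E = 4F/2 gives 27 − (4/2 − 1)·F = 2, so F = 25 and E = 50.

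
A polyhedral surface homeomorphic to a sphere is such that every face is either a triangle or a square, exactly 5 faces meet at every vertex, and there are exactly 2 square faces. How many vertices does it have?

16

Let x be the number of triangles; then F = 2 + x.
Edge–face incidences: 2E = 4·2 + 3·x = 8 + 3x.
Every vertex has degree 5, so 5V = 2E.
Euler: V − E + F = 2 ⇒ (2E)/5 − E + (2 + x) = 2.
Multiply by 10: 2·(2E) − 5·(2E) + 10·(2 + x) = 20, i.e. 20 + 10x − 3·(8 + 3x) = 20.
Collecting terms: x − 4 = 20, so x = 24.
Then 2E = 8 + 3·24 = 80, so E = 40, V = 2E/5 = 16, F = 2 + 24 = 26.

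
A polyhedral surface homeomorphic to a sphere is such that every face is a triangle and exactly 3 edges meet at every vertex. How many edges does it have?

6

Each face has 3 edges and each edge borders two faces, so 2E = 3F.
Each vertex has degree 3, so 3V = 2E and hence V = 3F/3.
Euler: V − E + F = 2 ⇒ (3F/3) − (3F/2) + F = 2.
Multiply by 6: (6 − 9 + 6)F = 12, i.e. 3F = 12.
So F = 4, E = 3·4/2 = 6, V = 3·4/3 = 4.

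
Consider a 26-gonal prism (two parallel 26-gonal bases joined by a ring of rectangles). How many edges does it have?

78

A prism on an n-gon has two n-gon bases and n rectangular sides: V = 2·26 = 52, E = 3·26 = 78, F = 26 + 2 = 28.
Check: V − E + F = 52 − 78 + 28 = 2.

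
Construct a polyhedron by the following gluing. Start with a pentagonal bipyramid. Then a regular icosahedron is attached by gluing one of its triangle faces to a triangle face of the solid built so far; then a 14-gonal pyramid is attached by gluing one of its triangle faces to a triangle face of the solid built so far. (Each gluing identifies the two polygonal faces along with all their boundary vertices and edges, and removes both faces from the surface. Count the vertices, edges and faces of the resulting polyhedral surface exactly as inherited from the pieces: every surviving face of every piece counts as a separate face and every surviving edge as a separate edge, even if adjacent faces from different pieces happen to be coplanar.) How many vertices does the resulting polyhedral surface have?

28

A pentagonal bipyramid: V=7, E=15, F=10.
Attach a regular icosahedron (V=12, E=30, F=20) along a 3-gon: merge 3 vertices and 3 edges, delete both glued faces → V=16, E=42, F=28.
Attach a 14-gonal pyramid (V=15, E=28, F=15) along a 3-gon: merge 3 vertices and 3 edges, delete both glued faces → V=28, E=67, F=41.
Check: V − E + F = 28 − 67 + 41 = 2.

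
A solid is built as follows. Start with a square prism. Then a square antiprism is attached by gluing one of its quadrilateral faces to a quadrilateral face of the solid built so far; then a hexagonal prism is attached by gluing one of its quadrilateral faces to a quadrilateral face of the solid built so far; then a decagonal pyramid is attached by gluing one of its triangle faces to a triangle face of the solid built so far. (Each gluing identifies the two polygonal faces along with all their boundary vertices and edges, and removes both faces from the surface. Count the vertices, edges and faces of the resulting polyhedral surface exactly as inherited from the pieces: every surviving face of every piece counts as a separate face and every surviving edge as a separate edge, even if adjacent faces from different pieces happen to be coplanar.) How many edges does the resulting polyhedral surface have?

55

A square prism: V=8, E=12, F=6.
Attach a square antiprism (V=8, E=16, F=10) along a 4-gon: merge 4 vertices and 4 edges, delete both glued faces → V=12, E=24, F=14.
Attach a hexagonal prism (V=12, E=18, F=8) along a 4-gon: merge 4 vertices and 4 edges, delete both glued faces → V=20, E=38, F=20.
Attach a decagonal pyramid (V=11, E=20, F=11) along a 3-gon: merge 3 vertices and 3 edges, delete both glued faces → V=28, E=55, F=29.
Check: V − E + F = 28 − 55 + 29 = 2.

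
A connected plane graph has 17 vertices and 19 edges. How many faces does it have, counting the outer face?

Euler's formula for a connected plane graph: V − E + F = 2, so F = 2 − 17 + 19 = 4.

4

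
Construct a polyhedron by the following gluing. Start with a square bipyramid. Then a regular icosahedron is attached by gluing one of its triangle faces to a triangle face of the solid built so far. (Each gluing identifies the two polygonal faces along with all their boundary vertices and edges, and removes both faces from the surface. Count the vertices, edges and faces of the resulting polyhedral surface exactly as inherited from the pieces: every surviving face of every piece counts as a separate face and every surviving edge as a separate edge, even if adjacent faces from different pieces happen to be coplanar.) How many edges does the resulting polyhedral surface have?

A square bipyramid: V=6, E=12, F=8.
Attach a regular icosahedron (V=12, E=30, F=20) along a 3-gon: merge 3 vertices and 3 edges, delete both glued faces → V=15, E=39, F=26.
Check: V − E + F = 15 − 39 + 26 = 2.

39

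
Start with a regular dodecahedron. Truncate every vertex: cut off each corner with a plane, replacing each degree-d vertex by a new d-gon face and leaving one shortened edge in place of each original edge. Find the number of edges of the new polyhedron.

90

The base solid has V = 20, E = 30, F = 12.
Truncation replaces each original edge-end by a new vertex, so V′ = 2E = 60.
Each original edge survives, and each old vertex of degree d contributes d new edges; summing degrees gives Σd = 2E, so E′ = E + 2E = 3E = 90.
Each original face survives and each original vertex becomes one new face: F′ = F + V = 32.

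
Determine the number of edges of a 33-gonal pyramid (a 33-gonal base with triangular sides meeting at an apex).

66

A pyramid on an n-gon base has one n-gon and n triangles: V = 33 + 1 = 34, E = 2·33 = 66, F = 33 + 1 = 34.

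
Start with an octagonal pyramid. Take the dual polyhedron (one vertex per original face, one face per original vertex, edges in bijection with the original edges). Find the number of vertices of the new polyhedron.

The base solid has V = 9, E = 16, F = 9.
The dual swaps V and F and preserves E: V′ = F = 9, E′ = E = 16, F′ = V = 9.

9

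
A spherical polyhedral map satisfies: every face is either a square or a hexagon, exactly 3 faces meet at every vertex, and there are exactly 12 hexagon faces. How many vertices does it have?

Let x be the number of squares; then F = 12 + x.
Edge–face incidences: 2E = 6·12 + 4·x = 72 + 4x.
Every vertex has degree 3, so 3V = 2E.
Euler: V − E + F = 2 ⇒ (2E)/3 − E + (12 + x) = 2.
Multiply by 6: 2·(2E) − 3·(2E) + 6·(12 + x) = 12, i.e. 72 + 6x − (72 + 4x) = 12.
Collecting terms: 2x = 12, so x = 6.
Then 2E = 72 + 4·6 = 96, so E = 48, V = 2E/3 = 32, F = 12 + 6 = 18.

32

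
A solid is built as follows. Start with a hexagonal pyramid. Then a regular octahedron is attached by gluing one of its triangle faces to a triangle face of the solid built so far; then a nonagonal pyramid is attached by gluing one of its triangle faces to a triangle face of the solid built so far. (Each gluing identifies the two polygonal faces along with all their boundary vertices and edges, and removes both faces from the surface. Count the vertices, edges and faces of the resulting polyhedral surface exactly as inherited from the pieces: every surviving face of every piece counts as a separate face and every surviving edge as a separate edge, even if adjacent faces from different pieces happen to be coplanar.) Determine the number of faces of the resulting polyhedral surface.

A hexagonal pyramid: V=7, E=12, F=7.
Attach a regular octahedron (V=6, E=12, F=8) along a 3-gon: merge 3 vertices and 3 edges, delete both glued faces → V=10, E=21, F=13.
Attach a nonagonal pyramid (V=10, E=18, F=10) along a 3-gon: merge 3 vertices and 3 edges, delete both glued faces → V=17, E=36, F=21.
Check: V − E + F = 17 − 36 + 21 = 2.

21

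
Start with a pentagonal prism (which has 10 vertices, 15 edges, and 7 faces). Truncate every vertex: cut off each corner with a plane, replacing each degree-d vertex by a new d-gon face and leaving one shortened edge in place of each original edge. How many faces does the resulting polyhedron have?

17

Truncation replaces each original edge-end by a new vertex, so V′ = 2E = 30.
Each original edge survives, and each old vertex of degree d contributes d new edges; summing degrees gives Σd = 2E, so E′ = E + 2E = 3E = 45.
Each original face survives and each original vertex becomes one new face: F′ = F + V = 17.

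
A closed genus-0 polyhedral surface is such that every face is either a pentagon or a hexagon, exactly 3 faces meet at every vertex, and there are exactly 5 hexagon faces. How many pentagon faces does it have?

12

Let x be the number of pentagons; then F = 5 + x.
Edge–face incidences: 2E = 6·5 + 5·x = 30 + 5x.
Every vertex has degree 3, so 3V = 2E.
Euler: V − E + F = 2 ⇒ (2E)/3 − E + (5 + x) = 2.
Multiply by 6: 2·(2E) − 3·(2E) + 6·(5 + x) = 12, i.e. 30 + 6x − (30 + 5x) = 12.
Collecting terms: x = 12.
Then 2E = 30 + 5·12 = 90, so E = 45, V = 2E/3 = 30, F = 5 + 12 = 17.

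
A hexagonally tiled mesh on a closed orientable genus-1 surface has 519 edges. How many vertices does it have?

χ = 2 − 2·1 = 0, and every face is a hexagon so 6F = 2E.
F = 2E/6 = 173. Then V = 0 + E − F = 0 + 519 − 173 = 346.

346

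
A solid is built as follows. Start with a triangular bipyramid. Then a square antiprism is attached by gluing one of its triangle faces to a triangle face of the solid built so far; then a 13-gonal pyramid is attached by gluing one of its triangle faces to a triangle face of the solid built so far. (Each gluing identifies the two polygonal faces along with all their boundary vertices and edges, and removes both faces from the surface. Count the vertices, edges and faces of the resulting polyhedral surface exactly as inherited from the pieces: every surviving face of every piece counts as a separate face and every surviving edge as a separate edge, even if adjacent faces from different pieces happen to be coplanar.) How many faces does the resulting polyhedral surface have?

26

A triangular bipyramid: V=5, E=9, F=6.
Attach a square antiprism (V=8, E=16, F=10) along a 3-gon: merge 3 vertices and 3 edges, delete both glued faces → V=10, E=22, F=14.
Attach a 13-gonal pyramid (V=14, E=26, F=14) along a 3-gon: merge 3 vertices and 3 edges, delete both glued faces → V=21, E=45, F=26.
Check: V − E + F = 21 − 45 + 26 = 2.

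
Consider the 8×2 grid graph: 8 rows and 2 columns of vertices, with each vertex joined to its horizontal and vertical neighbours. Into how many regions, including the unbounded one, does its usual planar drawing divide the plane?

The grid has V = 8·2 = 16 vertices and E = 8·1 + 2·7 = 22 edges.
F = 2 − V + E = 2 − 16 + 22 = 8.

8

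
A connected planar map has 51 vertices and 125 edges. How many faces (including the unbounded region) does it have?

76

Euler's formula for a connected plane graph: V − E + F = 2, so F = 2 − 51 + 125 = 76.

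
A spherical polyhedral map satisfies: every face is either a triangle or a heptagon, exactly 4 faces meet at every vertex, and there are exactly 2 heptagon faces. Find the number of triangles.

Let x be the number of triangles; then F = 2 + x.
Edge–face incidences: 2E = 7·2 + 3·x = 14 + 3x.
Every vertex has degree 4, so 4V = 2E.
Euler: V − E + F = 2 ⇒ (2E)/4 − E + (2 + x) = 2.
Multiply by 8: 2·(2E) − 4·(2E) + 8·(2 + x) = 16, i.e. 16 + 8x − 2·(14 + 3x) = 16.
Collecting terms: 2x − 12 = 16, so 2x = 28, so x = 14.
Then 2E = 14 + 3·14 = 56, so E = 28, V = 2E/4 = 14, F = 2 + 14 = 16.

14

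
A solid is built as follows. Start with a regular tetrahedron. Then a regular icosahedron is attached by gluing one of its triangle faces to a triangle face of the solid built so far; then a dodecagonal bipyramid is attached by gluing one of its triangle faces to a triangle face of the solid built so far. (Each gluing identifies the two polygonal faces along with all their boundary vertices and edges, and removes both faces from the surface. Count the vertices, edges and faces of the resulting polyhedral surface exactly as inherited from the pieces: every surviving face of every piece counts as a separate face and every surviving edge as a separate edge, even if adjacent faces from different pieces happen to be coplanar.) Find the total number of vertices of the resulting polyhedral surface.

24

A regular tetrahedron: V=4, E=6, F=4.
Attach a regular icosahedron (V=12, E=30, F=20) along a 3-gon: merge 3 vertices and 3 edges, delete both glued faces → V=13, E=33, F=22.
Attach a dodecagonal bipyramid (V=14, E=36, F=24) along a 3-gon: merge 3 vertices and 3 edges, delete both glued faces → V=24, E=66, F=44.
Check: V − E + F = 24 − 66 + 44 = 2.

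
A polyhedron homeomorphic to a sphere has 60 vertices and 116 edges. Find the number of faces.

58

Here V − E + F = 2.
F = 2 − V + E = 2 − 60 + 116 = 58.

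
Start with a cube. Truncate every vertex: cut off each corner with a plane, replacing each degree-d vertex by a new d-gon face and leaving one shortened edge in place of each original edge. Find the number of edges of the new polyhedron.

The base solid has V = 8, E = 12, F = 6.
Truncation replaces each original edge-end by a new vertex, so V′ = 2E = 24.
Each original edge survives, and each old vertex of degree d contributes d new edges; summing degrees gives Σd = 2E, so E′ = E + 2E = 3E = 36.
Each original face survives and each original vertex becomes one new face: F′ = F + V = 14.

36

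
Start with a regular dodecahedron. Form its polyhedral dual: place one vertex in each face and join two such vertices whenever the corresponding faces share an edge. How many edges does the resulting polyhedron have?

The base solid has V = 20, E = 30, F = 12.
The dual swaps V and F and preserves E: V′ = F = 12, E′ = E = 30, F′ = V = 20.

30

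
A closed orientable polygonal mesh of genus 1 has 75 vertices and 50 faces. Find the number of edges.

125

For a closed orientable surface of genus 1, χ = 2 − 2·1 = 0.
E = V + F − (0) = 75 + 50 − (0) = 125.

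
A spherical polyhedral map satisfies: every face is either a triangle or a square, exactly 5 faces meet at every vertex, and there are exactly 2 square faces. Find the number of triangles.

24

Let x be the number of triangles; then F = 2 + x.
Edge–face incidences: 2E = 4·2 + 3·x = 8 + 3x.
Every vertex has degree 5, so 5V = 2E.
Euler: V − E + F = 2 ⇒ (2E)/5 − E + (2 + x) = 2.
Multiply by 10: 2·(2E) − 5·(2E) + 10·(2 + x) = 20, i.e. 20 + 10x − 3·(8 + 3x) = 20.
Collecting terms: x − 4 = 20, so x = 24.
Then 2E = 8 + 3·24 = 80, so E = 40, V = 2E/5 = 16, F = 2 + 24 = 26.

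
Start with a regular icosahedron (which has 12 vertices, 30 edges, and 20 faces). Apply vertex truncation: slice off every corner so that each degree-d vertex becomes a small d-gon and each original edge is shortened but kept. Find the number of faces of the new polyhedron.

32

Truncation replaces each original edge-end by a new vertex, so V′ = 2E = 60.
Each original edge survives, and each old vertex of degree d contributes d new edges; summing degrees gives Σd = 2E, so E′ = E + 2E = 3E = 90.
Each original face survives and each original vertex becomes one new face: F′ = F + V = 32.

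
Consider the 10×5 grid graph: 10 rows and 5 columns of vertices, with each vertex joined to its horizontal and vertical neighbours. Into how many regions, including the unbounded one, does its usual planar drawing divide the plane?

The grid has V = 10·5 = 50 vertices and E = 10·4 + 5·9 = 85 edges.
F = 2 − V + E = 2 − 50 + 85 = 37.

37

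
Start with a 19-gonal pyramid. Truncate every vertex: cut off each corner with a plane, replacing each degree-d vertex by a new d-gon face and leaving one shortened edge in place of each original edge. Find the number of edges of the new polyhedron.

The base solid has V = 20, E = 38, F = 20.
Truncation replaces each original edge-end by a new vertex, so V′ = 2E = 76.
Each original edge survives, and each old vertex of degree d contributes d new edges; summing degrees gives Σd = 2E, so E′ = E + 2E = 3E = 114.
Each original face survives and each original vertex becomes one new face: F′ = F + V = 40.

114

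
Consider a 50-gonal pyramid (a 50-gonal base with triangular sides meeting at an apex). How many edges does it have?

100

A pyramid on an n-gon base has one n-gon and n triangles: V = 50 + 1 = 51, E = 2·50 = 100, F = 50 + 1 = 51.
Check: V − E + F = 51 − 100 + 51 = 2.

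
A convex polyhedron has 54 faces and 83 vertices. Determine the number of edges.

135

Here V − E + F = 2.
E = V + F − (2) = 83 + 54 − (2) = 135.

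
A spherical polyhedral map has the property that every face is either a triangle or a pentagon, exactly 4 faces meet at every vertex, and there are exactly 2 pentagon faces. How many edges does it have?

20

Let x be the number of triangles; then F = 2 + x.
Edge–face incidences: 2E = 5·2 + 3·x = 10 + 3x.
Every vertex has degree 4, so 4V = 2E.
Euler: V − E + F = 2 ⇒ (2E)/4 − E + (2 + x) = 2.
Multiply by 8: 2·(2E) − 4·(2E) + 8·(2 + x) = 16, i.e. 16 + 8x − 2·(10 + 3x) = 16.
Collecting terms: 2x − 4 = 16, so 2x = 20, so x = 10.
Then 2E = 10 + 3·10 = 40, so E = 20, V = 2E/4 = 10, F = 2 + 10 = 12.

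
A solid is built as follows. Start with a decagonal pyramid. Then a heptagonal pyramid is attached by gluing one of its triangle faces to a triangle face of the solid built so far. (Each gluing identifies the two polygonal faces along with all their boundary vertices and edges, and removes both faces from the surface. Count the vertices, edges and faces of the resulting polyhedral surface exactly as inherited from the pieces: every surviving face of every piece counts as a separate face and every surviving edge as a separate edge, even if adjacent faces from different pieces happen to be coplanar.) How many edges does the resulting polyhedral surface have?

31

A decagonal pyramid: V=11, E=20, F=11.
Attach a heptagonal pyramid (V=8, E=14, F=8) along a 3-gon: merge 3 vertices and 3 edges, delete both glued faces → V=16, E=31, F=17.
Check: V − E + F = 16 − 31 + 17 = 2.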